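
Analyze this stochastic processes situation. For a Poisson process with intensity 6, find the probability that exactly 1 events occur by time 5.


P(N(t)=k) = (lambda*t)^k * exp(-lambda*t) / k!
lambda*t = 30
= 30^1 * exp(-30) / 1!
= 30 * 9.3576e-14 / 1
= 2.8073e-12

2.8073e-12


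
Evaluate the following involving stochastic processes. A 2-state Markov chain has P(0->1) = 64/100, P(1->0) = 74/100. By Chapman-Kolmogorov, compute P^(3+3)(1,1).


P^6 = P^3 * P^3
Computing via matrix multiplication of the transition matrix.
Entry (1,1) of P^6 = 0.4654

0.4654


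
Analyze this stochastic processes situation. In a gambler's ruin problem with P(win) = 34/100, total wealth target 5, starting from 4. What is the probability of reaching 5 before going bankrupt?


Gambler's ruin formula:
r = q/p = 0.6600/0.3400 = 1.9412
P(win) = (1 - r^i)/(1 - r^N)
= (1 - 1.9412^4)/(1 - 1.9412^5)
= 0.4969

0.4969


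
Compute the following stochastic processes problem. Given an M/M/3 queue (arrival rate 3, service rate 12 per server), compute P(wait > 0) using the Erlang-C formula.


a = lambda/mu = 0.2500
rho = a/c = 0.0833
Erlang-C formula applied:
C(c,a) = 0.0022

0.0022


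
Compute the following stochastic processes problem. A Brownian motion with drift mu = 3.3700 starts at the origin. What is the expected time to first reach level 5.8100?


Expected first passage time = a/mu
= 5.8100/3.3700
= 1.7240

1.7240


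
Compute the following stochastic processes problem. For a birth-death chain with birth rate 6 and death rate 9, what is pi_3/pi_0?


For birth-death process, pi_n/pi_0 = (lambda/mu)^n
= (6/9)^3
= 0.2963

0.2963


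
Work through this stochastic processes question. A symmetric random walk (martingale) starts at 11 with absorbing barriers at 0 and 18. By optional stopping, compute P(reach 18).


By optional stopping theorem: E(M at tau) = M(0) = 11
P(hit 18)*18 + P(hit 0)*0 = 11
P(hit 18) = (11 - 0)/(18 - 0) = 11/18 = 0.6111

0.6111


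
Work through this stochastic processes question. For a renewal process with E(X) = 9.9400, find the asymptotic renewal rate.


Long-run renewal rate = 1/E(X)
= 1/9.9400
= 0.1006

0.1006


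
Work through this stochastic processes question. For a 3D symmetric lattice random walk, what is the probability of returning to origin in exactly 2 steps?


P(return in 2 steps) = P(reverse first step) = 1/(2d)
= 1/6
= 0.1667

0.1667


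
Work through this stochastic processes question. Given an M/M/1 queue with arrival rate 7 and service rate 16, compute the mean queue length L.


rho = 7/16 = 0.4375
L = rho/(1-rho)
= 0.4375/0.5625
= 0.7778

0.7778


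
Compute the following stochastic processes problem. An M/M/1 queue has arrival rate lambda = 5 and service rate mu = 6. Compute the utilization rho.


rho = lambda/mu
= 5/6
= 0.8333

0.8333


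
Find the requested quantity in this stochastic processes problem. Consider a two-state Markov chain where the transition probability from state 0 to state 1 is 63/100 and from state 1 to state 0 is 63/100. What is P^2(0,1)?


Computing P^2 by matrix multiplication.
P = [[0.3700, 0.6300], [0.6300, 0.3700]]
After raising P to the power 2:
P^2(0,1) = 0.4662

0.4662


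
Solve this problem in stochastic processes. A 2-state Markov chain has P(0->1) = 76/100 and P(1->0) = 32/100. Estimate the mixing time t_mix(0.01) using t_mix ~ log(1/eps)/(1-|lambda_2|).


lambda_2 = |1 - p01 - p10| = |1 - 0.7600 - 0.3200| = 0.0800
t_mix ~ log(1/eps)/(1 - |lambda_2|)
= log(100)/(1 - 0.0800) = 4.6052/0.9200
= 5.0056

5.0056


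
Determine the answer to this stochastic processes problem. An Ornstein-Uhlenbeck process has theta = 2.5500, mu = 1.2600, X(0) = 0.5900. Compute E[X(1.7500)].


E[X(t)] = mu + (X(0) - mu)*exp(-theta*t)
= 1.2600 + (0.5900 - 1.2600)*exp(-2.5500*1.7500)
= 1.2600 + -0.6700 * 0.0115
= 1.2523

1.2523


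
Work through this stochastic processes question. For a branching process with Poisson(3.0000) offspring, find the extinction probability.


Since mu = 3.0000 > 1, extinction prob q < 1.
Solve s = exp(mu*(s-1)) iteratively.
q = 0.0595

0.0595


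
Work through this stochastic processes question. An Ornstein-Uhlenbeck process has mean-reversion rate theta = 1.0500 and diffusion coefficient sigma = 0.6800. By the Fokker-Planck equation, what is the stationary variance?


Stationary variance = sigma^2 / (2*theta)
= 0.6800^2 / (2*1.0500)
= 0.4624 / 2.1000
= 0.2202

0.2202


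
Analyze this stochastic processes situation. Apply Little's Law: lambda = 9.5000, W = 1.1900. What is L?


Little's Law: L = lambda * W
= 9.5000 * 1.1900
= 11.3050

11.3050


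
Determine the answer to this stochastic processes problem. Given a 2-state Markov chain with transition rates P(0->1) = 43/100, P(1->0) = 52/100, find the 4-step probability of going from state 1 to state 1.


Computing P^4 by matrix multiplication.
P = [[0.5700, 0.4300], [0.5200, 0.4800]]
After raising P to the power 4:
P^4(1,1) = 0.4526

0.4526


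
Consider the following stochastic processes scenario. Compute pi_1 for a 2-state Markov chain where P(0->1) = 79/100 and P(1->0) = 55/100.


Stationary distribution: pi_0 = p10/(p01+p10), pi_1 = p01/(p01+p10)
p01 = 0.7900, p10 = 0.5500
pi_1 = 0.5896

0.5896


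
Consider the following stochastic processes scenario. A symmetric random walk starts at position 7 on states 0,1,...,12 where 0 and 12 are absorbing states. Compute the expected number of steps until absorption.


For symmetric RW on 0,...,N with absorbing barriers, E(i) = i*(N-i)
E(7) = 7 * 5 = 35

35


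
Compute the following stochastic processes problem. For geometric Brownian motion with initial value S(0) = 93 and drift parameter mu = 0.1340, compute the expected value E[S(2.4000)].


E[S(t)] = S(0) * exp(mu * t)
= 93 * exp(0.1340 * 2.4000)
= 93 * 1.3793
= 128.2780

128.2780


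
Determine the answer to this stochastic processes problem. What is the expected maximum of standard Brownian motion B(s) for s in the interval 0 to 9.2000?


E(max B(s)) = sqrt(2t/pi)
= sqrt(2*9.2000/pi)
= sqrt(5.8569)
= 2.4201

2.4201


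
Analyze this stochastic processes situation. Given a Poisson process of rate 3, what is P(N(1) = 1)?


P(N(t)=k) = (lambda*t)^k * exp(-lambda*t) / k!
lambda*t = 3
= 3^1 * exp(-3) / 1!
= 3 * 0.0498 / 1
= 0.1494

0.1494


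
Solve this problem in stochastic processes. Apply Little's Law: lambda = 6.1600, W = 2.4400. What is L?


Little's Law: L = lambda * W
= 6.1600 * 2.4400
= 15.0304

15.0304


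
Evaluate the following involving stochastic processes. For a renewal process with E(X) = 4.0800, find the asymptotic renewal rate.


Long-run renewal rate = 1/E(X)
= 1/4.0800
= 0.2451

0.2451


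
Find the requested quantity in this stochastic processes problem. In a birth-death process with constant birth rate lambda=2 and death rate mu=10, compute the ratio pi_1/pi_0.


For birth-death process, pi_n/pi_0 = (lambda/mu)^n
= (2/10)^1
= 0.2000

0.2000


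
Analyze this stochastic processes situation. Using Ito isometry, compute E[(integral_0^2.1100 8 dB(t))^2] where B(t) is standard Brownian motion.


By Ito isometry: E[(int f dB)^2] = int f^2 dt
= 8^2 * 2.1100
= 64 * 2.1100 = 135.0400

135.0400


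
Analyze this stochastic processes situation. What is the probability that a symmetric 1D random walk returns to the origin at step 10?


P(S(10) = 0) = C(10,5) / 4^5
= 252 / 1024
= 0.2461

0.2461


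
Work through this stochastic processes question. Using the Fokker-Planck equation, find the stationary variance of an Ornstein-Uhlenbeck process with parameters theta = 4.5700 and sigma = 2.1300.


Stationary variance = sigma^2 / (2*theta)
= 2.1300^2 / (2*4.5700)
= 4.5369 / 9.1400
= 0.4964

0.4964


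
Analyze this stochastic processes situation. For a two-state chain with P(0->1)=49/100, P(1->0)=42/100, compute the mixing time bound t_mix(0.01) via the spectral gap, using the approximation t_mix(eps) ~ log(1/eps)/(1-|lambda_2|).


lambda_2 = |1 - p01 - p10| = |1 - 0.4900 - 0.4200| = 0.0900
t_mix ~ log(1/eps)/(1 - |lambda_2|)
= log(100)/(1 - 0.0900) = 4.6052/0.9100
= 5.0606

5.0606


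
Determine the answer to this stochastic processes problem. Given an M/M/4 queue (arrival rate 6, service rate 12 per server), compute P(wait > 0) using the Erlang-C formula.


a = lambda/mu = 0.5000
rho = a/c = 0.1250
Erlang-C formula applied:
C(c,a) = 0.0018

0.0018


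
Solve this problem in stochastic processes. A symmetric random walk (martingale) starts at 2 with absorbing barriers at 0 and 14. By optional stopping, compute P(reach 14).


By optional stopping theorem: E(M at tau) = M(0) = 2
P(hit 14)*14 + P(hit 0)*0 = 2
P(hit 14) = (2 - 0)/(14 - 0) = 1/7 = 0.1429

0.1429


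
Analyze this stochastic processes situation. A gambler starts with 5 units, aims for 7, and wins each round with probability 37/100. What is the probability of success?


Gambler's ruin formula:
r = q/p = 0.6300/0.3700 = 1.7027
P(win) = (1 - r^i)/(1 - r^N)
= (1 - 1.7027^5)/(1 - 1.7027^7)
= 0.3287

0.3287


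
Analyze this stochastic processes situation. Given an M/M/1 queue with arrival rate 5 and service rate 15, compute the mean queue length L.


rho = 5/15 = 0.3333
L = rho/(1-rho)
= 0.3333/0.6667
= 0.5000

0.5000


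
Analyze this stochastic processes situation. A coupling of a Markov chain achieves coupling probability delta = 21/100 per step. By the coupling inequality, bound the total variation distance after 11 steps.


TV distance bound <= (1-delta)^n
= (1 - 0.2100)^11
= 0.7900^11
= 0.0748

0.0748


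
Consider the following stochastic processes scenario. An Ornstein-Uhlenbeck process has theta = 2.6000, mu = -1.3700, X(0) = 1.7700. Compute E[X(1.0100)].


E[X(t)] = mu + (X(0) - mu)*exp(-theta*t)
= -1.3700 + (1.7700 - -1.3700)*exp(-2.6000*1.0100)
= -1.3700 + 3.1400 * 0.0724
= -1.1428

-1.1428


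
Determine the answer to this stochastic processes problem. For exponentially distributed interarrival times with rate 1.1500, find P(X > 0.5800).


P(X > t) = exp(-lambda * t)
= exp(-1.1500 * 0.5800)
= exp(-0.6670) = 0.5132

0.5132


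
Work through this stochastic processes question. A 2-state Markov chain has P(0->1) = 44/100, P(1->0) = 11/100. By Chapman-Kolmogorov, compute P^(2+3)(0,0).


P^5 = P^2 * P^3
Computing via matrix multiplication of the transition matrix.
Entry (0,0) of P^5 = 0.2148

0.2148


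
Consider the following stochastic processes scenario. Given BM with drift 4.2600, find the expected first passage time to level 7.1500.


Expected first passage time = a/mu
= 7.1500/4.2600
= 1.6784

1.6784


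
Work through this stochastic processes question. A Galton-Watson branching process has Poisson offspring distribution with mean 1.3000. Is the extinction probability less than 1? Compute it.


Since mu = 1.3000 > 1, extinction prob q < 1.
Solve s = exp(mu*(s-1)) iteratively.
q = 0.5770

0.5770


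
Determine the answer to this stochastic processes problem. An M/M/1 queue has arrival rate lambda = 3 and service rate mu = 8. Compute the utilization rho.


rho = lambda/mu
= 3/8
= 0.3750

0.3750


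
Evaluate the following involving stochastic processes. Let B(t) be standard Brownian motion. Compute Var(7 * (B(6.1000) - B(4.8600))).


Var(alpha*(B(t)-B(s))) = alpha^2 * (t-s)
= 7^2 * (6.1000 - 4.8600)
= 49 * 1.2400
= 60.7600

60.7600


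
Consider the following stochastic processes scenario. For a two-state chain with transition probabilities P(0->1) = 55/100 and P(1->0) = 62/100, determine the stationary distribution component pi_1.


Stationary distribution: pi_0 = p10/(p01+p10), pi_1 = p01/(p01+p10)
p01 = 0.5500, p10 = 0.6200
pi_1 = 0.4701

0.4701


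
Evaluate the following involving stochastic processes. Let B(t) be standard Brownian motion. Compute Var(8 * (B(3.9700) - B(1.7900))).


Var(alpha*(B(t)-B(s))) = alpha^2 * (t-s)
= 8^2 * (3.9700 - 1.7900)
= 64 * 2.1800
= 139.5200

139.5200


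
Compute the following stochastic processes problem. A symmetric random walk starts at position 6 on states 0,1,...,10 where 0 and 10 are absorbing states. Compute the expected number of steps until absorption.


For symmetric RW on 0,...,N with absorbing barriers, E(i) = i*(N-i)
E(6) = 6 * 4 = 24

24


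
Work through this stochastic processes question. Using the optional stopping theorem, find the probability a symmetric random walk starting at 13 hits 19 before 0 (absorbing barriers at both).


By optional stopping theorem: E(M at tau) = M(0) = 13
P(hit 19)*19 + P(hit 0)*0 = 13
P(hit 19) = (13 - 0)/(19 - 0) = 13/19 = 0.6842

0.6842


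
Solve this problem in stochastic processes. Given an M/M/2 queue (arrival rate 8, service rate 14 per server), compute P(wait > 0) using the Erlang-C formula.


a = lambda/mu = 0.5714
rho = a/c = 0.2857
Erlang-C formula applied:
C(c,a) = 0.1270

0.1270


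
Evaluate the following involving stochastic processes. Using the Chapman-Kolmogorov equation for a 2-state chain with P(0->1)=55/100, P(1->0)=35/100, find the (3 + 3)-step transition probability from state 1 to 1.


P^6 = P^3 * P^3
Computing via matrix multiplication of the transition matrix.
Entry (1,1) of P^6 = 0.6111

0.6111


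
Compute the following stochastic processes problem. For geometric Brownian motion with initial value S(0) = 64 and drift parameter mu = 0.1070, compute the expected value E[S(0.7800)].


E[S(t)] = S(0) * exp(mu * t)
= 64 * exp(0.1070 * 0.7800)
= 64 * 1.0870
= 69.5707

69.5707


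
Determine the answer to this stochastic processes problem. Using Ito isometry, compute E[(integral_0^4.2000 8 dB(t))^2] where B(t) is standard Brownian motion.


By Ito isometry: E[(int f dB)^2] = int f^2 dt
= 8^2 * 4.2000
= 64 * 4.2000 = 268.8000

268.8000


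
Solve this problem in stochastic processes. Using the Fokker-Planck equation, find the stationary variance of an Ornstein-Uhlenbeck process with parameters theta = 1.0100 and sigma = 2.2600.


Stationary variance = sigma^2 / (2*theta)
= 2.2600^2 / (2*1.0100)
= 5.1076 / 2.0200
= 2.5285

2.5285


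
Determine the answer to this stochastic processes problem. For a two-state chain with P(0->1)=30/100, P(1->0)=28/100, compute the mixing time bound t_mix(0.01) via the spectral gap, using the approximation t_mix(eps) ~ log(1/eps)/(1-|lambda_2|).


lambda_2 = |1 - p01 - p10| = |1 - 0.3000 - 0.2800| = 0.4200
t_mix ~ log(1/eps)/(1 - |lambda_2|)
= log(100)/(1 - 0.4200) = 4.6052/0.5800
= 7.9399

7.9399


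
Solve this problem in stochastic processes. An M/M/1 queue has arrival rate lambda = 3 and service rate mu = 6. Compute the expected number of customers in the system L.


rho = 3/6 = 0.5000
L = rho/(1-rho)
= 0.5000/0.5000
= 1.0000

1.0000


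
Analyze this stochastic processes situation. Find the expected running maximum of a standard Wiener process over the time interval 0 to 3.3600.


E(max B(s)) = sqrt(2t/pi)
= sqrt(2*3.3600/pi)
= sqrt(2.1390)
= 1.4625

1.4625


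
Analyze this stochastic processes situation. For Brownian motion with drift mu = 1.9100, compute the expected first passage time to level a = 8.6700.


Expected first passage time = a/mu
= 8.6700/1.9100
= 4.5393

4.5393


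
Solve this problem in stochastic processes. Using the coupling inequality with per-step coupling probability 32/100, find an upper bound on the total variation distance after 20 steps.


TV distance bound <= (1-delta)^n
= (1 - 0.3200)^20
= 0.6800^20
= 4.4687e-04

4.4687e-04


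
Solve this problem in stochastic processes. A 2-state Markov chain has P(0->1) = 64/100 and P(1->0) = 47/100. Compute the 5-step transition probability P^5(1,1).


Computing P^5 by matrix multiplication.
P = [[0.3600, 0.6400], [0.4700, 0.5300]]
After raising P to the power 5:
P^5(1,1) = 0.5766

0.5766


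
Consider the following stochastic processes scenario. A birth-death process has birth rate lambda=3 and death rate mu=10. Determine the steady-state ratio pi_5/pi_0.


For birth-death process, pi_n/pi_0 = (lambda/mu)^n
= (3/10)^5
= 0.0024

0.0024


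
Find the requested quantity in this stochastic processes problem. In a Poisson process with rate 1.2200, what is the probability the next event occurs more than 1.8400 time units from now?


P(X > t) = exp(-lambda * t)
= exp(-1.2200 * 1.8400)
= exp(-2.2448) = 0.1059

0.1059


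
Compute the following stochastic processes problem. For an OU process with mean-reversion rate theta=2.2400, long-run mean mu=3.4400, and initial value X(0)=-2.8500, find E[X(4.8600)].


E[X(t)] = mu + (X(0) - mu)*exp(-theta*t)
= 3.4400 + (-2.8500 - 3.4400)*exp(-2.2400*4.8600)
= 3.4400 + -6.2900 * 1.8711e-05
= 3.4399

3.4399


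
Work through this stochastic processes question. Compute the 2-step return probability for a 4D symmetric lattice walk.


P(return in 2 steps) = P(reverse first step) = 1/(2d)
= 1/8
= 0.1250

0.1250


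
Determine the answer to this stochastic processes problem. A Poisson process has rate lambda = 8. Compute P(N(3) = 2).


P(N(t)=k) = (lambda*t)^k * exp(-lambda*t) / k!
lambda*t = 24
= 24^2 * exp(-24) / 2!
= 576 * 3.7751e-11 / 2
= 1.0872e-08

1.0872e-08


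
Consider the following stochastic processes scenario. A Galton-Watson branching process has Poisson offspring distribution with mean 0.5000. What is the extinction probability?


Since mu = 0.5000 <= 1, extinction probability = 1.

1.0000


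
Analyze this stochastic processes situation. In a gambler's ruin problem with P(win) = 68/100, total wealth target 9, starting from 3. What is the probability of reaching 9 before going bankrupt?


Gambler's ruin formula:
r = q/p = 0.3200/0.6800 = 0.4706
P(win) = (1 - r^i)/(1 - r^N)
= (1 - 0.4706^3)/(1 - 0.4706^9)
= 0.8968

0.8968


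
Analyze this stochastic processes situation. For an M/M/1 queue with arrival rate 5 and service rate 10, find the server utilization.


rho = lambda/mu
= 5/10
= 0.5000

0.5000


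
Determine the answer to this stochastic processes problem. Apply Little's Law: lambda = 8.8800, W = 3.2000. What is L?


Little's Law: L = lambda * W
= 8.8800 * 3.2000
= 28.4160

28.4160


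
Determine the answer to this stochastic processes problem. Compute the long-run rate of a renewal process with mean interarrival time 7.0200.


Long-run renewal rate = 1/E(X)
= 1/7.0200
= 0.1425

0.1425


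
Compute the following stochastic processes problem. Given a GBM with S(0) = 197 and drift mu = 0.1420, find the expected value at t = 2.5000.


E[S(t)] = S(0) * exp(mu * t)
= 197 * exp(0.1420 * 2.5000)
= 197 * 1.4262
= 280.9576

280.9576


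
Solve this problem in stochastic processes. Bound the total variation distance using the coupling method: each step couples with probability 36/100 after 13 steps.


TV distance bound <= (1-delta)^n
= (1 - 0.3600)^13
= 0.6400^13
= 0.0030

0.0030


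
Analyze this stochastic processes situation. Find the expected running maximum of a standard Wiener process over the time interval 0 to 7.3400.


E(max B(s)) = sqrt(2t/pi)
= sqrt(2*7.3400/pi)
= sqrt(4.6728)
= 2.1617

2.1617


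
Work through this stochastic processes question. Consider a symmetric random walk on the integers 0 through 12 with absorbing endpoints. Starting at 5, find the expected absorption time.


For symmetric RW on 0,...,N with absorbing barriers, E(i) = i*(N-i)
E(5) = 5 * 7 = 35

35


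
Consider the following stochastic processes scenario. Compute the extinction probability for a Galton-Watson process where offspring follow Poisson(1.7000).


Since mu = 1.7000 > 1, extinction prob q < 1.
Solve s = exp(mu*(s-1)) iteratively.
q = 0.3088

0.3088


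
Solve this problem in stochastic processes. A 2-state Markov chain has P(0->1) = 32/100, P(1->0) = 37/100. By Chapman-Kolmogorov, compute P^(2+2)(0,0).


P^4 = P^2 * P^2
Computing via matrix multiplication of the transition matrix.
Entry (0,0) of P^4 = 0.5405

0.5405


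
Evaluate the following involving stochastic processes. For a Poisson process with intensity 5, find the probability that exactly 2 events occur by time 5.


P(N(t)=k) = (lambda*t)^k * exp(-lambda*t) / k!
lambda*t = 25
= 25^2 * exp(-25) / 2!
= 625 * 1.3888e-11 / 2
= 4.3400e-09

4.3400e-09


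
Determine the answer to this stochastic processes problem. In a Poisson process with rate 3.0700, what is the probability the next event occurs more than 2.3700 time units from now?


P(X > t) = exp(-lambda * t)
= exp(-3.0700 * 2.3700)
= exp(-7.2759) = 6.9202e-04

6.9202e-04


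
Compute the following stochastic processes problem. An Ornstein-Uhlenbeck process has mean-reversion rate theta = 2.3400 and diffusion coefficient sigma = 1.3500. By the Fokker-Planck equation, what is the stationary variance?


Stationary variance = sigma^2 / (2*theta)
= 1.3500^2 / (2*2.3400)
= 1.8225 / 4.6800
= 0.3894

0.3894


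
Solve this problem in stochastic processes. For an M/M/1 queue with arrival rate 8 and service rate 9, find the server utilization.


rho = lambda/mu
= 8/9
= 0.8889

0.8889


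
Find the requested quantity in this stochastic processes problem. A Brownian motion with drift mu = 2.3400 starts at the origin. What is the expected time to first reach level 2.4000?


Expected first passage time = a/mu
= 2.4000/2.3400
= 1.0256

1.0256


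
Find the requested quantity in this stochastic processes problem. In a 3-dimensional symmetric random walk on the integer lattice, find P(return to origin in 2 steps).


P(return in 2 steps) = P(reverse first step) = 1/(2d)
= 1/6
= 0.1667

0.1667


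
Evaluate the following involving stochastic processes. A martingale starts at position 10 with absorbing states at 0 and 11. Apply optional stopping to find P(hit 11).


By optional stopping theorem: E(M at tau) = M(0) = 10
P(hit 11)*11 + P(hit 0)*0 = 10
P(hit 11) = (10 - 0)/(11 - 0) = 10/11 = 0.9091

0.9091


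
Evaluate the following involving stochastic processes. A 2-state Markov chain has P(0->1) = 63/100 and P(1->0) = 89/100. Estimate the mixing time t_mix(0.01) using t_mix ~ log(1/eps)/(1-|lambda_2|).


lambda_2 = |1 - p01 - p10| = |1 - 0.6300 - 0.8900| = 0.5200
t_mix ~ log(1/eps)/(1 - |lambda_2|)
= log(100)/(1 - 0.5200) = 4.6052/0.4800
= 9.5941

9.5941


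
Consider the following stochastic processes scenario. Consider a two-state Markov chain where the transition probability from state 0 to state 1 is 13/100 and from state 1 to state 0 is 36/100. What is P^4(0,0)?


Computing P^4 by matrix multiplication.
P = [[0.8700, 0.1300], [0.3600, 0.6400]]
After raising P to the power 4:
P^4(0,0) = 0.7526

0.7526


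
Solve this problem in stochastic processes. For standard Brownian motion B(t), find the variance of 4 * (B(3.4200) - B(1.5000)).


Var(alpha*(B(t)-B(s))) = alpha^2 * (t-s)
= 4^2 * (3.4200 - 1.5000)
= 16 * 1.9200
= 30.7200

30.7200


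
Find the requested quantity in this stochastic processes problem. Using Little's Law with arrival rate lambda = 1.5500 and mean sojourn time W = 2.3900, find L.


Little's Law: L = lambda * W
= 1.5500 * 2.3900
= 3.7045

3.7045


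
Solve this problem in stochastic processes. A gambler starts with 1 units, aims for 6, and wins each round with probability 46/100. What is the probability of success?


Gambler's ruin formula:
r = q/p = 0.5400/0.4600 = 1.1739
P(win) = (1 - r^i)/(1 - r^N)
= (1 - 1.1739^1)/(1 - 1.1739^6)
= 0.1075

0.1075


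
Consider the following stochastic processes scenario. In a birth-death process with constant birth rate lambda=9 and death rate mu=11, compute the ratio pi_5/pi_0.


For birth-death process, pi_n/pi_0 = (lambda/mu)^n
= (9/11)^5
= 0.3666

0.3666


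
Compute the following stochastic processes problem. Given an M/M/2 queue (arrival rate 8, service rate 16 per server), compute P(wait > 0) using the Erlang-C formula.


a = lambda/mu = 0.5000
rho = a/c = 0.2500
Erlang-C formula applied:
C(c,a) = 0.1000

0.1000


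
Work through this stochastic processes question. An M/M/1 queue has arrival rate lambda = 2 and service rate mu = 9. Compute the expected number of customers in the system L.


rho = 2/9 = 0.2222
L = rho/(1-rho)
= 0.2222/0.7778
= 0.2857

0.2857


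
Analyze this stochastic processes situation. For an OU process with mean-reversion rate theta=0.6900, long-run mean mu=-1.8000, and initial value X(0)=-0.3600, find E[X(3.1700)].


E[X(t)] = mu + (X(0) - mu)*exp(-theta*t)
= -1.8000 + (-0.3600 - -1.8000)*exp(-0.6900*3.1700)
= -1.8000 + 1.4400 * 0.1122
= -1.6384

-1.6384


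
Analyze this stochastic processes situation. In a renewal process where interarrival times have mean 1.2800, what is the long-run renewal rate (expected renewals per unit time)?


Long-run renewal rate = 1/E(X)
= 1/1.2800
= 0.7812

0.7812


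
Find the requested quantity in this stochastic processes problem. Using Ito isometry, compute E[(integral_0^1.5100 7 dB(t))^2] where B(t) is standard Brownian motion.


By Ito isometry: E[(int f dB)^2] = int f^2 dt
= 7^2 * 1.5100
= 49 * 1.5100 = 73.9900

73.9900


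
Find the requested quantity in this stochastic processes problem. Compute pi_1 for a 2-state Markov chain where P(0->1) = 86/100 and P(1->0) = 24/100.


Stationary distribution: pi_0 = p10/(p01+p10), pi_1 = p01/(p01+p10)
p01 = 0.8600, p10 = 0.2400
pi_1 = 0.7818

0.7818


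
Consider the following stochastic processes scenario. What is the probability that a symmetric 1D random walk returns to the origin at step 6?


P(S(6) = 0) = C(6,3) / 4^3
= 20 / 64
= 0.3125

0.3125


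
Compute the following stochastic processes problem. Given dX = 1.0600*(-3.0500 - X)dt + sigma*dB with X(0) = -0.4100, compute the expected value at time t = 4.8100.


E[X(t)] = mu + (X(0) - mu)*exp(-theta*t)
= -3.0500 + (-0.4100 - -3.0500)*exp(-1.0600*4.8100)
= -3.0500 + 2.6400 * 0.0061
= -3.0339

-3.0339


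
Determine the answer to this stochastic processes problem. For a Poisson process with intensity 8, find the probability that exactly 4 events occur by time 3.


P(N(t)=k) = (lambda*t)^k * exp(-lambda*t) / k!
lambda*t = 24
= 24^4 * exp(-24) / 4!
= 331776 * 3.7751e-11 / 24
= 5.2187e-07

5.2187e-07


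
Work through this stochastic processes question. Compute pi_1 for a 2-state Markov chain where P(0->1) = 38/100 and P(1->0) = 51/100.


Stationary distribution: pi_0 = p10/(p01+p10), pi_1 = p01/(p01+p10)
p01 = 0.3800, p10 = 0.5100
pi_1 = 0.4270

0.4270


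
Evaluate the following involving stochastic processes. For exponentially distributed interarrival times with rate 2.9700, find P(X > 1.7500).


P(X > t) = exp(-lambda * t)
= exp(-2.9700 * 1.7500)
= exp(-5.1975) = 0.0055

0.0055


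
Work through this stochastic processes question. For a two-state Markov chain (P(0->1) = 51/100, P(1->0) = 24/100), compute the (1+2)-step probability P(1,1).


P^3 = P^1 * P^2
Computing via matrix multiplication of the transition matrix.
Entry (1,1) of P^3 = 0.6850

0.6850


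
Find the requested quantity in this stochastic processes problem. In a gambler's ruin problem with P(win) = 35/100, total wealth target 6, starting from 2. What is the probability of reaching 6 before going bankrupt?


Gambler's ruin formula:
r = q/p = 0.6500/0.3500 = 1.8571
P(win) = (1 - r^i)/(1 - r^N)
= (1 - 1.8571^2)/(1 - 1.8571^6)
= 0.0612

0.0612


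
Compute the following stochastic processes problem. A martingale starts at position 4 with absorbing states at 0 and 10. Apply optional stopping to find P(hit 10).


By optional stopping theorem: E(M at tau) = M(0) = 4
P(hit 10)*10 + P(hit 0)*0 = 4
P(hit 10) = (4 - 0)/(10 - 0) = 2/5 = 0.4000

0.4000


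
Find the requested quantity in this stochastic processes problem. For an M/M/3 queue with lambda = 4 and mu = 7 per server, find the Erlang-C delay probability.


a = lambda/mu = 0.5714
rho = a/c = 0.1905
Erlang-C formula applied:
C(c,a) = 0.0217

0.0217


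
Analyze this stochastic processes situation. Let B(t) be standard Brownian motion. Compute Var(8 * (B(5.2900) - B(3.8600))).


Var(alpha*(B(t)-B(s))) = alpha^2 * (t-s)
= 8^2 * (5.2900 - 3.8600)
= 64 * 1.4300
= 91.5200

91.5200


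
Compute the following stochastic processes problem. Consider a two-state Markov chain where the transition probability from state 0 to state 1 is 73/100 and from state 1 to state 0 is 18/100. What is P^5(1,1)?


Computing P^5 by matrix multiplication.
P = [[0.2700, 0.7300], [0.1800, 0.8200]]
After raising P to the power 5:
P^5(1,1) = 0.8022

0.8022


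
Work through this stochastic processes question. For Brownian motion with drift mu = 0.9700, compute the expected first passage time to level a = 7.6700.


Expected first passage time = a/mu
= 7.6700/0.9700
= 7.9072

7.9072


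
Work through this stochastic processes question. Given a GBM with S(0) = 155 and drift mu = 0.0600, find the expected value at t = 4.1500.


E[S(t)] = S(0) * exp(mu * t)
= 155 * exp(0.0600 * 4.1500)
= 155 * 1.2827
= 198.8250

198.8250


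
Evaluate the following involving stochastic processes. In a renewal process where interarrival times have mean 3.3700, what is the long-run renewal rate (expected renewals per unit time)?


Long-run renewal rate = 1/E(X)
= 1/3.3700
= 0.2967

0.2967


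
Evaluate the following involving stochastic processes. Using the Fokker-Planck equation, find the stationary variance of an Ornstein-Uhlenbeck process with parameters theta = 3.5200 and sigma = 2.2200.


Stationary variance = sigma^2 / (2*theta)
= 2.2200^2 / (2*3.5200)
= 4.9284 / 7.0400
= 0.7001

0.7001


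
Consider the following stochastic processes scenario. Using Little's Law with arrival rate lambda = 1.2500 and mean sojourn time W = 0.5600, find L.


Little's Law: L = lambda * W
= 1.2500 * 0.5600
= 0.7000

0.7000


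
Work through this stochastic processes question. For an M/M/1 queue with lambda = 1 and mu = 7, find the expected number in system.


rho = 1/7 = 0.1429
L = rho/(1-rho)
= 0.1429/0.8571
= 0.1667

0.1667


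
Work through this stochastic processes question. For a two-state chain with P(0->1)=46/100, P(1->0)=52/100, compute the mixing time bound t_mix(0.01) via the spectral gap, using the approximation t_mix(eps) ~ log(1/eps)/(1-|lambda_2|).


lambda_2 = |1 - p01 - p10| = |1 - 0.4600 - 0.5200| = 0.0200
t_mix ~ log(1/eps)/(1 - |lambda_2|)
= log(100)/(1 - 0.0200) = 4.6052/0.9800
= 4.6992

4.6992


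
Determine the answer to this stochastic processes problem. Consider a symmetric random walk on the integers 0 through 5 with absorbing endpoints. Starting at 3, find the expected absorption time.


For symmetric RW on 0,...,N with absorbing barriers, E(i) = i*(N-i)
E(3) = 3 * 2 = 6

6


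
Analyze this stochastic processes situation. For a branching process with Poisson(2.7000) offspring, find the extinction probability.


Since mu = 2.7000 > 1, extinction prob q < 1.
Solve s = exp(mu*(s-1)) iteratively.
q = 0.0844

0.0844


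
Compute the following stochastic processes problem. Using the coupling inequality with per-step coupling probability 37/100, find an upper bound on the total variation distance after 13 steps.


TV distance bound <= (1-delta)^n
= (1 - 0.3700)^13
= 0.6300^13
= 0.0025

0.0025


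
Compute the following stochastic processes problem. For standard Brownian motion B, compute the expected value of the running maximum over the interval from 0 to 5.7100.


E(max B(s)) = sqrt(2t/pi)
= sqrt(2*5.7100/pi)
= sqrt(3.6351)
= 1.9066

1.9066


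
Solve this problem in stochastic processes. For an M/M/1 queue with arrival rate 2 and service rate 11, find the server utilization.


rho = lambda/mu
= 2/11
= 0.1818

0.1818


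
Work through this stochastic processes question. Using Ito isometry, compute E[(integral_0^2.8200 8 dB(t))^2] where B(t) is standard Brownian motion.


By Ito isometry: E[(int f dB)^2] = int f^2 dt
= 8^2 * 2.8200
= 64 * 2.8200 = 180.4800

180.4800


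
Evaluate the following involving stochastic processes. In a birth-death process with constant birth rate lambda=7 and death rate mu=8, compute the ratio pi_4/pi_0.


For birth-death process, pi_n/pi_0 = (lambda/mu)^n
= (7/8)^4
= 0.5862

0.5862


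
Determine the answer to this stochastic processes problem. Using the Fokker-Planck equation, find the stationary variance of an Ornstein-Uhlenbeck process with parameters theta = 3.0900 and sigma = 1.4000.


Stationary variance = sigma^2 / (2*theta)
= 1.4000^2 / (2*3.0900)
= 1.9600 / 6.1800
= 0.3172

0.3172


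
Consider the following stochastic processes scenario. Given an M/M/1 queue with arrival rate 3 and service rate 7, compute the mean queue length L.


rho = 3/7 = 0.4286
L = rho/(1-rho)
= 0.4286/0.5714
= 0.7500

0.7500


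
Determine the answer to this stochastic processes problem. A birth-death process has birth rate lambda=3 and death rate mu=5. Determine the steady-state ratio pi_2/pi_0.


For birth-death process, pi_n/pi_0 = (lambda/mu)^n
= (3/5)^2
= 0.3600

0.3600


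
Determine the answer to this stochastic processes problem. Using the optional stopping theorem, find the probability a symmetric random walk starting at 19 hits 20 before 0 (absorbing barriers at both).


By optional stopping theorem: E(M at tau) = M(0) = 19
P(hit 20)*20 + P(hit 0)*0 = 19
P(hit 20) = (19 - 0)/(20 - 0) = 19/20 = 0.9500

0.9500


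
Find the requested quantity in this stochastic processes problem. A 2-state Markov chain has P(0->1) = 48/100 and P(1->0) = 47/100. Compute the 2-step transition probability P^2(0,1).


Computing P^2 by matrix multiplication.
P = [[0.5200, 0.4800], [0.4700, 0.5300]]
After raising P to the power 2:
P^2(0,1) = 0.5040

0.5040


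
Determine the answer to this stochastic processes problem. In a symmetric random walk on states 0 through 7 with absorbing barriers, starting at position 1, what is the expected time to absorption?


For symmetric RW on 0,...,N with absorbing barriers, E(i) = i*(N-i)
E(1) = 1 * 6 = 6

6


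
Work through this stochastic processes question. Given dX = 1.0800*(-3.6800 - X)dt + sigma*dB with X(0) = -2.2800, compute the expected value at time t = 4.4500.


E[X(t)] = mu + (X(0) - mu)*exp(-theta*t)
= -3.6800 + (-2.2800 - -3.6800)*exp(-1.0800*4.4500)
= -3.6800 + 1.4000 * 0.0082
= -3.6685

-3.6685


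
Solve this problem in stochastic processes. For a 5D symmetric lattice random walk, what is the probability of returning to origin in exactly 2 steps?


P(return in 2 steps) = P(reverse first step) = 1/(2d)
= 1/10
= 0.1000

0.1000


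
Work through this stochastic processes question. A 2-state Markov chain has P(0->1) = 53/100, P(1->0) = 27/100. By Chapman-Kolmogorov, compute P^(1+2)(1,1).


P^3 = P^1 * P^2
Computing via matrix multiplication of the transition matrix.
Entry (1,1) of P^3 = 0.6652

0.6652


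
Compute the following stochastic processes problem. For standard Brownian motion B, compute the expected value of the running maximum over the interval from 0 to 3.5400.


E(max B(s)) = sqrt(2t/pi)
= sqrt(2*3.5400/pi)
= sqrt(2.2536)
= 1.5012

1.5012


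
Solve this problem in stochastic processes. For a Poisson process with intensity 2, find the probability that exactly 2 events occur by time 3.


P(N(t)=k) = (lambda*t)^k * exp(-lambda*t) / k!
lambda*t = 6
= 6^2 * exp(-6) / 2!
= 36 * 0.0025 / 2
= 0.0446

0.0446


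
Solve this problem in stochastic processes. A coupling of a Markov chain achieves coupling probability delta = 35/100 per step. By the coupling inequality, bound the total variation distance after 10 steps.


TV distance bound <= (1-delta)^n
= (1 - 0.3500)^10
= 0.6500^10
= 0.0135

0.0135


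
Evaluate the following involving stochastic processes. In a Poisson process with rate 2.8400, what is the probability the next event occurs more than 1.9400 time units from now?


P(X > t) = exp(-lambda * t)
= exp(-2.8400 * 1.9400)
= exp(-5.5096) = 0.0040

0.0040


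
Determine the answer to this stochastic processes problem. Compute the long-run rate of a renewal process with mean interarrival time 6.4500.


Long-run renewal rate = 1/E(X)
= 1/6.4500
= 0.1550

0.1550


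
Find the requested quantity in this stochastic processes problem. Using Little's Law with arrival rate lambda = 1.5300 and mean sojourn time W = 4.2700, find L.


Little's Law: L = lambda * W
= 1.5300 * 4.2700
= 6.5331

6.5331


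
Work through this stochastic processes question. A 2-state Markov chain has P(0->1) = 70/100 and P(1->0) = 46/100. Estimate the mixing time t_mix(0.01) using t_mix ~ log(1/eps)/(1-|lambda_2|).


lambda_2 = |1 - p01 - p10| = |1 - 0.7000 - 0.4600| = 0.1600
t_mix ~ log(1/eps)/(1 - |lambda_2|)
= log(100)/(1 - 0.1600) = 4.6052/0.8400
= 5.4823

5.4823


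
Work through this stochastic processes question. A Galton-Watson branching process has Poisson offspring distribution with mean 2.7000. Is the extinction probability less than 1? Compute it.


Since mu = 2.7000 > 1, extinction prob q < 1.
Solve s = exp(mu*(s-1)) iteratively.
q = 0.0844

0.0844


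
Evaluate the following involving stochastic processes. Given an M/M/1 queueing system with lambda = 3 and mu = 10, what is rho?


rho = lambda/mu
= 3/10
= 0.3000

0.3000


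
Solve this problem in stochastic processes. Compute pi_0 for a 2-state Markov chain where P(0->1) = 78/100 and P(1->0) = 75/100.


Stationary distribution: pi_0 = p10/(p01+p10), pi_1 = p01/(p01+p10)
p01 = 0.7800, p10 = 0.7500
pi_0 = 0.4902

0.4902


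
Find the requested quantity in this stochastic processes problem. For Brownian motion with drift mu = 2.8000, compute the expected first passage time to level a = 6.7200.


Expected first passage time = a/mu
= 6.7200/2.8000
= 2.4000

2.4000


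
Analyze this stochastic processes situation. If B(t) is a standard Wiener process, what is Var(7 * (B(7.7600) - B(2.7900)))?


Var(alpha*(B(t)-B(s))) = alpha^2 * (t-s)
= 7^2 * (7.7600 - 2.7900)
= 49 * 4.9700
= 243.5300

243.5300


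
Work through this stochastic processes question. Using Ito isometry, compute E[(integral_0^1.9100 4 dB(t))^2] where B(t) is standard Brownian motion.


By Ito isometry: E[(int f dB)^2] = int f^2 dt
= 4^2 * 1.9100
= 16 * 1.9100 = 30.5600

30.5600


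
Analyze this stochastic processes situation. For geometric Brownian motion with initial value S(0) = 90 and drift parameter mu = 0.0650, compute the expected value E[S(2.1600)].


E[S(t)] = S(0) * exp(mu * t)
= 90 * exp(0.0650 * 2.1600)
= 90 * 1.1507
= 103.5661

103.5661


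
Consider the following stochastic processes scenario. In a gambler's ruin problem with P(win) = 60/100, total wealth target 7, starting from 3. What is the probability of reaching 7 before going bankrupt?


Gambler's ruin formula:
r = q/p = 0.4000/0.6000 = 0.6667
P(win) = (1 - r^i)/(1 - r^N)
= (1 - 0.6667^3)/(1 - 0.6667^7)
= 0.7475

0.7475


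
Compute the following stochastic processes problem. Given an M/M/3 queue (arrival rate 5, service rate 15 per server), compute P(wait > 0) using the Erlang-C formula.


a = lambda/mu = 0.3333
rho = a/c = 0.1111
Erlang-C formula applied:
C(c,a) = 0.0050

0.0050


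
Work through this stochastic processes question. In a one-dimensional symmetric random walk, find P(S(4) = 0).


P(S(4) = 0) = C(4,2) / 4^2
= 6 / 16
= 0.3750

0.3750


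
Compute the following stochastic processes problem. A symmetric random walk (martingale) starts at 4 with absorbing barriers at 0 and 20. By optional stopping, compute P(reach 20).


By optional stopping theorem: E(M at tau) = M(0) = 4
P(hit 20)*20 + P(hit 0)*0 = 4
P(hit 20) = (4 - 0)/(20 - 0) = 1/5 = 0.2000

0.2000


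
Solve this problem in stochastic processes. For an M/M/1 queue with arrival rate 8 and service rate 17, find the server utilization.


rho = lambda/mu
= 8/17
= 0.4706

0.4706
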